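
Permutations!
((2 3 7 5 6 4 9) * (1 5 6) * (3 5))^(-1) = ((1 3 7 6 4 9 2 5))^(-1) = (1 5 2 9 4 6 7 3)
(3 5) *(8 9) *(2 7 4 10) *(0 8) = [8, 1, 7, 5, 10, 3, 6, 4, 9, 0, 2] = (0 8 9)(2 7 4 10)(3 5)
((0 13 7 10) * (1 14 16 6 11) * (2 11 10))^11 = ((0 13 7 2 11 1 14 16 6 10))^11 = (0 13 7 2 11 1 14 16 6 10)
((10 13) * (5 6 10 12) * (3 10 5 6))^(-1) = ((3 10 13 12 6 5))^(-1) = (3 5 6 12 13 10)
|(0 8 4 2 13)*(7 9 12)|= 15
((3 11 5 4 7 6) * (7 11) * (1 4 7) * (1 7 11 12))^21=((1 4 12)(3 7 6)(5 11))^21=(12)(5 11)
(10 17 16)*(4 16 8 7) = (4 16 10 17 8 7) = [0, 1, 2, 3, 16, 5, 6, 4, 7, 9, 17, 11, 12, 13, 14, 15, 10, 8]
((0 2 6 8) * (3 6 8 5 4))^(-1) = (0 8 2)(3 4 5 6)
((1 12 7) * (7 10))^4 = ((1 12 10 7))^4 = (12)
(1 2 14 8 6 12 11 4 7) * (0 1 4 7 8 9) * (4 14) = (0 1 2 4 8 6 12 11 7 14 9) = [1, 2, 4, 3, 8, 5, 12, 14, 6, 0, 10, 7, 11, 13, 9]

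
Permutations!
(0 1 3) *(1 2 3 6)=[2, 6, 3, 0, 4, 5, 1]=(0 2 3)(1 6)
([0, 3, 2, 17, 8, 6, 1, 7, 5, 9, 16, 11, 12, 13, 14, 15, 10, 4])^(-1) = (1 6 5 8 4 17 3)(10 16)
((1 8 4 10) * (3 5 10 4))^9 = ((1 8 3 5 10))^9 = (1 10 5 3 8)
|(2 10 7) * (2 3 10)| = 3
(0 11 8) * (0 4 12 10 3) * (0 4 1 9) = (0 11 8 1 9)(3 4 12 10) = [11, 9, 2, 4, 12, 5, 6, 7, 1, 0, 3, 8, 10]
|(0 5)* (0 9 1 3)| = |(0 5 9 1 3)| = 5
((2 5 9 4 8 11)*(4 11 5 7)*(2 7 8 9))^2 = ((2 8 5)(4 9 11 7))^2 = (2 5 8)(4 11)(7 9)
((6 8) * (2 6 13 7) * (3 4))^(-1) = ((2 6 8 13 7)(3 4))^(-1) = (2 7 13 8 6)(3 4)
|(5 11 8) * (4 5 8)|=3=|(4 5 11)|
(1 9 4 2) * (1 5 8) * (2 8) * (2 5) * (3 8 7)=[0, 9, 2, 8, 7, 5, 6, 3, 1, 4]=(1 9 4 7 3 8)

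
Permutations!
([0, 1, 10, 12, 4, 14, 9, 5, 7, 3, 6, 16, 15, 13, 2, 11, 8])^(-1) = (2 14 5 7 8 16 11 15 12 3 9 6 10)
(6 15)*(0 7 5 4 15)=(0 7 5 4 15 6)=[7, 1, 2, 3, 15, 4, 0, 5, 8, 9, 10, 11, 12, 13, 14, 6]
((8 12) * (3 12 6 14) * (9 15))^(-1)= (3 14 6 8 12)(9 15)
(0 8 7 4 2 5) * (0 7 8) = (8)(2 5 7 4) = [0, 1, 5, 3, 2, 7, 6, 4, 8]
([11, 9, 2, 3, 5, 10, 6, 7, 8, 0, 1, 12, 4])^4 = (0 5)(1 12)(4 9)(10 11)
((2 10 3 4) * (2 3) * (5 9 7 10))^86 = (2 5 9 7 10)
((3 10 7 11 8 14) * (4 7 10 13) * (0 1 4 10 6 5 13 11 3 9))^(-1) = (0 9 14 8 11 3 7 4 1)(5 6 10 13)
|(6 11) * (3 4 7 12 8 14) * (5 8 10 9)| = 18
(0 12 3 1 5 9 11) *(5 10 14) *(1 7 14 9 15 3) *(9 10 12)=(0 9 11)(1 12)(3 7 14 5 15)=[9, 12, 2, 7, 4, 15, 6, 14, 8, 11, 10, 0, 1, 13, 5, 3]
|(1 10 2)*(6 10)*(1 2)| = |(1 6 10)| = 3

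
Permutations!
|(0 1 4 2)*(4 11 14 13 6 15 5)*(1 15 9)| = 30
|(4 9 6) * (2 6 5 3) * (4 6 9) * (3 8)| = 5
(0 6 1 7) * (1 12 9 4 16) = (0 6 12 9 4 16 1 7) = [6, 7, 2, 3, 16, 5, 12, 0, 8, 4, 10, 11, 9, 13, 14, 15, 1]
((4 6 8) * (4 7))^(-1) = ((4 6 8 7))^(-1) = (4 7 8 6)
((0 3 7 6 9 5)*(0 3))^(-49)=(3 7 6 9 5)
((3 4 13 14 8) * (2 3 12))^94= ((2 3 4 13 14 8 12))^94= (2 13 12 4 8 3 14)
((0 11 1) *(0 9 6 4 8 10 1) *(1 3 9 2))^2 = (11)(3 6 8)(4 10 9)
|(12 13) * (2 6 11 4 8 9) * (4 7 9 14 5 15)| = 10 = |(2 6 11 7 9)(4 8 14 5 15)(12 13)|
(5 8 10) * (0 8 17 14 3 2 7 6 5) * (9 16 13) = (0 8 10)(2 7 6 5 17 14 3)(9 16 13) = [8, 1, 7, 2, 4, 17, 5, 6, 10, 16, 0, 11, 12, 9, 3, 15, 13, 14]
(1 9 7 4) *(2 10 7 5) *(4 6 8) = (1 9 5 2 10 7 6 8 4) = [0, 9, 10, 3, 1, 2, 8, 6, 4, 5, 7]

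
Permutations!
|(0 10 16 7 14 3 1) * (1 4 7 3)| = |(0 10 16 3 4 7 14 1)| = 8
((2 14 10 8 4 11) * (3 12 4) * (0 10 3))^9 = ((0 10 8)(2 14 3 12 4 11))^9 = (2 12)(3 11)(4 14)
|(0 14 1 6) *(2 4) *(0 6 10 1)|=|(0 14)(1 10)(2 4)|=2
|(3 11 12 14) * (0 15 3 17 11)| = |(0 15 3)(11 12 14 17)| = 12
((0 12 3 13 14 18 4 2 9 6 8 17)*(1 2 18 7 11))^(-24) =((0 12 3 13 14 7 11 1 2 9 6 8 17)(4 18))^(-24) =(18)(0 3 14 11 2 6 17 12 13 7 1 9 8)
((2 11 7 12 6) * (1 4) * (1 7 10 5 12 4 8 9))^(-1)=(1 9 8)(2 6 12 5 10 11)(4 7)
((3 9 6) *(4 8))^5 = (3 6 9)(4 8)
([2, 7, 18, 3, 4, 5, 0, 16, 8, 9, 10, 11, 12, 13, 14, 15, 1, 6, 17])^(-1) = (0 6 17 18 2)(1 16 7)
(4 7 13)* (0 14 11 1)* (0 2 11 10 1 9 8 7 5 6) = (0 14 10 1 2 11 9 8 7 13 4 5 6) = [14, 2, 11, 3, 5, 6, 0, 13, 7, 8, 1, 9, 12, 4, 10]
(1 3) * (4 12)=[0, 3, 2, 1, 12, 5, 6, 7, 8, 9, 10, 11, 4]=(1 3)(4 12)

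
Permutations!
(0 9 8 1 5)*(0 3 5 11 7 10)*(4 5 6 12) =(0 9 8 1 11 7 10)(3 6 12 4 5) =[9, 11, 2, 6, 5, 3, 12, 10, 1, 8, 0, 7, 4]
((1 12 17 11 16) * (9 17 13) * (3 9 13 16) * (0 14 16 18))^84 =(18)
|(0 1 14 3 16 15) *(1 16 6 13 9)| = |(0 16 15)(1 14 3 6 13 9)| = 6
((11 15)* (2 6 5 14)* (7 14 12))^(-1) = (2 14 7 12 5 6)(11 15)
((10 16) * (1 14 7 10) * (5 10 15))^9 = ((1 14 7 15 5 10 16))^9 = (1 7 5 16 14 15 10)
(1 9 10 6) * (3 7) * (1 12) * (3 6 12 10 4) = (1 9 4 3 7 6 10 12) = [0, 9, 2, 7, 3, 5, 10, 6, 8, 4, 12, 11, 1]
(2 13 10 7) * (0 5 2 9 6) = [5, 1, 13, 3, 4, 2, 0, 9, 8, 6, 7, 11, 12, 10] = (0 5 2 13 10 7 9 6)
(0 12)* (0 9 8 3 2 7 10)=(0 12 9 8 3 2 7 10)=[12, 1, 7, 2, 4, 5, 6, 10, 3, 8, 0, 11, 9]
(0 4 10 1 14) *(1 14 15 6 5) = (0 4 10 14)(1 15 6 5) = [4, 15, 2, 3, 10, 1, 5, 7, 8, 9, 14, 11, 12, 13, 0, 6]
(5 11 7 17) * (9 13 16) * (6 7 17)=(5 11 17)(6 7)(9 13 16)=[0, 1, 2, 3, 4, 11, 7, 6, 8, 13, 10, 17, 12, 16, 14, 15, 9, 5]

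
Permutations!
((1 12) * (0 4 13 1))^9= ((0 4 13 1 12))^9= (0 12 1 13 4)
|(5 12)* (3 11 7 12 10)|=6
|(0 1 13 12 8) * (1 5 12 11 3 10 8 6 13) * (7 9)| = 18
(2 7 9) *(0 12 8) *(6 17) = [12, 1, 7, 3, 4, 5, 17, 9, 0, 2, 10, 11, 8, 13, 14, 15, 16, 6] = (0 12 8)(2 7 9)(6 17)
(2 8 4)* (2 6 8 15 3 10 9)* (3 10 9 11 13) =(2 15 10 11 13 3 9)(4 6 8) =[0, 1, 15, 9, 6, 5, 8, 7, 4, 2, 11, 13, 12, 3, 14, 10]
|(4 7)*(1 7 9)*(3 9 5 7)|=|(1 3 9)(4 5 7)|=3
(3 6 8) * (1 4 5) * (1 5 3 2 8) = [0, 4, 8, 6, 3, 5, 1, 7, 2] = (1 4 3 6)(2 8)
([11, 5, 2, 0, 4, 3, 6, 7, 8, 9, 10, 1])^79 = (0 3 5 1 11)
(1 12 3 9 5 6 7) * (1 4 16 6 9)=(1 12 3)(4 16 6 7)(5 9)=[0, 12, 2, 1, 16, 9, 7, 4, 8, 5, 10, 11, 3, 13, 14, 15, 6]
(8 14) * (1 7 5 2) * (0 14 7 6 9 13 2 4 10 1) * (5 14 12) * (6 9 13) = [12, 9, 0, 3, 10, 4, 13, 14, 7, 6, 1, 11, 5, 2, 8] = (0 12 5 4 10 1 9 6 13 2)(7 14 8)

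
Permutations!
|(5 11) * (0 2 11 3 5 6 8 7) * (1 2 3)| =9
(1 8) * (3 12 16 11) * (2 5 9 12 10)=[0, 8, 5, 10, 4, 9, 6, 7, 1, 12, 2, 3, 16, 13, 14, 15, 11]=(1 8)(2 5 9 12 16 11 3 10)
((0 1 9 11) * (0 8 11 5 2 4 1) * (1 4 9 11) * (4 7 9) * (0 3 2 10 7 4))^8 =((0 3 2)(1 11 8)(5 10 7 9))^8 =(0 2 3)(1 8 11)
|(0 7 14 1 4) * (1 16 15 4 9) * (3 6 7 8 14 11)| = |(0 8 14 16 15 4)(1 9)(3 6 7 11)| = 12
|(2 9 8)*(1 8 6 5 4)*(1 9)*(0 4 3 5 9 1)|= 10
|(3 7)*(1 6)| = 2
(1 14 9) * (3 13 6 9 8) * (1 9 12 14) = (3 13 6 12 14 8) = [0, 1, 2, 13, 4, 5, 12, 7, 3, 9, 10, 11, 14, 6, 8]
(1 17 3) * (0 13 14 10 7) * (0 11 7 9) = (0 13 14 10 9)(1 17 3)(7 11) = [13, 17, 2, 1, 4, 5, 6, 11, 8, 0, 9, 7, 12, 14, 10, 15, 16, 3]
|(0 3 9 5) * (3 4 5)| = 6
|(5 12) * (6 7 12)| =4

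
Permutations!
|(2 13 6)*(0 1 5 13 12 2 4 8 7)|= 8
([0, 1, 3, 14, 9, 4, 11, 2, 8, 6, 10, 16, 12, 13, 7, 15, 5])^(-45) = [0, 1, 7, 2, 11, 6, 5, 14, 8, 16, 10, 4, 12, 13, 3, 15, 9]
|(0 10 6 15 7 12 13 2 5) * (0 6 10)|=|(2 5 6 15 7 12 13)|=7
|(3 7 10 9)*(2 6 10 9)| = 3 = |(2 6 10)(3 7 9)|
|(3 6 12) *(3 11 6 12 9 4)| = 6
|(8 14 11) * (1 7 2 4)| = 12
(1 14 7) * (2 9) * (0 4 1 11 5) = (0 4 1 14 7 11 5)(2 9) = [4, 14, 9, 3, 1, 0, 6, 11, 8, 2, 10, 5, 12, 13, 7]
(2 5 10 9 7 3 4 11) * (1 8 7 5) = (1 8 7 3 4 11 2)(5 10 9) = [0, 8, 1, 4, 11, 10, 6, 3, 7, 5, 9, 2]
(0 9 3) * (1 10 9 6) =(0 6 1 10 9 3) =[6, 10, 2, 0, 4, 5, 1, 7, 8, 3, 9]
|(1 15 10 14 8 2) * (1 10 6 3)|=4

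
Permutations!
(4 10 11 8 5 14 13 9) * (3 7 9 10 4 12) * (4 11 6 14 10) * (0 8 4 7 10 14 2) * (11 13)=(0 8 5 14 11 4 13 7 9 12 3 10 6 2)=[8, 1, 0, 10, 13, 14, 2, 9, 5, 12, 6, 4, 3, 7, 11]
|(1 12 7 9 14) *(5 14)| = 6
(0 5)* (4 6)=(0 5)(4 6)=[5, 1, 2, 3, 6, 0, 4]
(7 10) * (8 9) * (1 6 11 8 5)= (1 6 11 8 9 5)(7 10)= [0, 6, 2, 3, 4, 1, 11, 10, 9, 5, 7, 8]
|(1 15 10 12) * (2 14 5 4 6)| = |(1 15 10 12)(2 14 5 4 6)| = 20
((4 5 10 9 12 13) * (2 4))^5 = ((2 4 5 10 9 12 13))^5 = (2 12 10 4 13 9 5)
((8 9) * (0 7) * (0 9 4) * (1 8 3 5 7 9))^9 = (0 9 3 5 7 1 8 4)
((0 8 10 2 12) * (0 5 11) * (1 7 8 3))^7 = (0 12 8 3 5 10 1 11 2 7)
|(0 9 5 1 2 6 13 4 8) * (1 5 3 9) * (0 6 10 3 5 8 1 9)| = 11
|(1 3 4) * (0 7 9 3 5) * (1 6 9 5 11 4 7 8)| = 10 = |(0 8 1 11 4 6 9 3 7 5)|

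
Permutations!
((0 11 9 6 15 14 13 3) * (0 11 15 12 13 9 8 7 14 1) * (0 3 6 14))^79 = ((0 15 1 3 11 8 7)(6 12 13)(9 14))^79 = (0 1 11 7 15 3 8)(6 12 13)(9 14)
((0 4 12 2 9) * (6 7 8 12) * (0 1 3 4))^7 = (1 2 8 6 3 9 12 7 4)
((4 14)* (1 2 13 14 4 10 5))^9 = ((1 2 13 14 10 5))^9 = (1 14)(2 10)(5 13)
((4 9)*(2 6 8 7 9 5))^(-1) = (2 5 4 9 7 8 6)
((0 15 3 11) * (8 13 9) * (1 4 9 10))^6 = ((0 15 3 11)(1 4 9 8 13 10))^6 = (0 3)(11 15)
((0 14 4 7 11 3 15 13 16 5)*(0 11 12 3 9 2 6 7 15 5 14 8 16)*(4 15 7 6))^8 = ((0 8 16 14 15 13)(2 4 7 12 3 5 11 9))^8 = (0 16 15)(8 14 13)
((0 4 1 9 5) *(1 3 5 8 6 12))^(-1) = (0 5 3 4)(1 12 6 8 9)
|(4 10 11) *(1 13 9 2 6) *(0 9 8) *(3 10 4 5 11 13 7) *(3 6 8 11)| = |(0 9 2 8)(1 7 6)(3 10 13 11 5)| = 60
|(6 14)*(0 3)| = 2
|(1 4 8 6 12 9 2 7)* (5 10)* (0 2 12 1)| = 12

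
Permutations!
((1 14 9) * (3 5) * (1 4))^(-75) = (1 14 9 4)(3 5)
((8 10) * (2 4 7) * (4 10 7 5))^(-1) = (2 7 8 10)(4 5)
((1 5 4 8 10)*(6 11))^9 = (1 10 8 4 5)(6 11)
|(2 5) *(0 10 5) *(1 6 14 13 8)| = |(0 10 5 2)(1 6 14 13 8)| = 20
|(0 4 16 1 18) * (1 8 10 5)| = |(0 4 16 8 10 5 1 18)| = 8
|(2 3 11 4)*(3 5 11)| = 4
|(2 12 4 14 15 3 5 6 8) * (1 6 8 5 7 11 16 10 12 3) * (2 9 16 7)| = 22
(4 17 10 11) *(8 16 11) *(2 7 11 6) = (2 7 11 4 17 10 8 16 6) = [0, 1, 7, 3, 17, 5, 2, 11, 16, 9, 8, 4, 12, 13, 14, 15, 6, 10]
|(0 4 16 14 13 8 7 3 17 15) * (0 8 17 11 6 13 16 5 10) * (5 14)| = 24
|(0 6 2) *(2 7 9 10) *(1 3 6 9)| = |(0 9 10 2)(1 3 6 7)| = 4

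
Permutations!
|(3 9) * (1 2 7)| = |(1 2 7)(3 9)| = 6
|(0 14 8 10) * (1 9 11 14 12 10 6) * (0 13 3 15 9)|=12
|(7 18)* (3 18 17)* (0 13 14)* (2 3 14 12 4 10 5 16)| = |(0 13 12 4 10 5 16 2 3 18 7 17 14)| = 13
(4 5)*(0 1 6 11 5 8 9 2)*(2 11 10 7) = (0 1 6 10 7 2)(4 8 9 11 5) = [1, 6, 0, 3, 8, 4, 10, 2, 9, 11, 7, 5]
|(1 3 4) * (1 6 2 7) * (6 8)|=|(1 3 4 8 6 2 7)|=7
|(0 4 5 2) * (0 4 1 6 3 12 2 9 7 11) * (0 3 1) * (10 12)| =18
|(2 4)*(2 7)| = 3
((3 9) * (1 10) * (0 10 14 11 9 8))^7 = (0 8 3 9 11 14 1 10)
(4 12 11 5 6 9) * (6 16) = (4 12 11 5 16 6 9) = [0, 1, 2, 3, 12, 16, 9, 7, 8, 4, 10, 5, 11, 13, 14, 15, 6]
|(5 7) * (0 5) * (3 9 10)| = 3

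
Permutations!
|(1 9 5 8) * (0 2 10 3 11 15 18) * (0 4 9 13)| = 13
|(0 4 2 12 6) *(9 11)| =|(0 4 2 12 6)(9 11)| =10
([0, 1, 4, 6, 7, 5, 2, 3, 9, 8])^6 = (9)(2 4 7 3 6)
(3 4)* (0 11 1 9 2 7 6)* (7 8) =(0 11 1 9 2 8 7 6)(3 4) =[11, 9, 8, 4, 3, 5, 0, 6, 7, 2, 10, 1]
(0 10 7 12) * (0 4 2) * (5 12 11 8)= (0 10 7 11 8 5 12 4 2)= [10, 1, 0, 3, 2, 12, 6, 11, 5, 9, 7, 8, 4]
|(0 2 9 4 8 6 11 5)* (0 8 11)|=|(0 2 9 4 11 5 8 6)|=8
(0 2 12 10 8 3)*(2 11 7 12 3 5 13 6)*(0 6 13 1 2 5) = (13)(0 11 7 12 10 8)(1 2 3 6 5) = [11, 2, 3, 6, 4, 1, 5, 12, 0, 9, 8, 7, 10, 13]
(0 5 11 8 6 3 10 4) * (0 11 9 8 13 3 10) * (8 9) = (0 5 8 6 10 4 11 13 3) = [5, 1, 2, 0, 11, 8, 10, 7, 6, 9, 4, 13, 12, 3]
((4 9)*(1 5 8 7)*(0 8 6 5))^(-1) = (0 1 7 8)(4 9)(5 6)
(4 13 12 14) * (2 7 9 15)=(2 7 9 15)(4 13 12 14)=[0, 1, 7, 3, 13, 5, 6, 9, 8, 15, 10, 11, 14, 12, 4, 2]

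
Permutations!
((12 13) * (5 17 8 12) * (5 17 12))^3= ((5 12 13 17 8))^3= (5 17 12 8 13)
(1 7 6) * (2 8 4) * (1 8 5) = (1 7 6 8 4 2 5) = [0, 7, 5, 3, 2, 1, 8, 6, 4]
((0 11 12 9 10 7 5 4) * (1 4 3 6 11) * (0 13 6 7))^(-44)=(0 1 4 13 6 11 12 9 10)(3 7 5)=((0 1 4 13 6 11 12 9 10)(3 7 5))^(-44)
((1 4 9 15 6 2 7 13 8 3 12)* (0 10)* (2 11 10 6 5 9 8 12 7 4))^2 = (0 11)(1 4 3 13)(2 8 7 12)(5 15 9)(6 10)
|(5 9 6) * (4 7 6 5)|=6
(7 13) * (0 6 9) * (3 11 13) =(0 6 9)(3 11 13 7) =[6, 1, 2, 11, 4, 5, 9, 3, 8, 0, 10, 13, 12, 7]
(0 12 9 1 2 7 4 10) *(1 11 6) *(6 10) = (0 12 9 11 10)(1 2 7 4 6) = [12, 2, 7, 3, 6, 5, 1, 4, 8, 11, 0, 10, 9]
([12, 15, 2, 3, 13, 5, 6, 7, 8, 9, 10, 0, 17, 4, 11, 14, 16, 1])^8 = (0 12 17 1 15 14 11)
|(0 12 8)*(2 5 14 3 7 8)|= 8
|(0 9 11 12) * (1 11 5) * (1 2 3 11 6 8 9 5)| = 12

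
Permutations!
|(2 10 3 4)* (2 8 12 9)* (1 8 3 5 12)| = |(1 8)(2 10 5 12 9)(3 4)| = 10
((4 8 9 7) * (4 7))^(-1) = ((4 8 9))^(-1) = (4 9 8)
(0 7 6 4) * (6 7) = (7)(0 6 4) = [6, 1, 2, 3, 0, 5, 4, 7]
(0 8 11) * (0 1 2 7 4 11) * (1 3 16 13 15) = (0 8)(1 2 7 4 11 3 16 13 15) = [8, 2, 7, 16, 11, 5, 6, 4, 0, 9, 10, 3, 12, 15, 14, 1, 13]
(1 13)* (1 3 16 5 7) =(1 13 3 16 5 7) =[0, 13, 2, 16, 4, 7, 6, 1, 8, 9, 10, 11, 12, 3, 14, 15, 5]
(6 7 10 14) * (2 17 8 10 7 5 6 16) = (2 17 8 10 14 16)(5 6) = [0, 1, 17, 3, 4, 6, 5, 7, 10, 9, 14, 11, 12, 13, 16, 15, 2, 8]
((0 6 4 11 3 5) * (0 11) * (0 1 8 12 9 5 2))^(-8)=(0 1 9 3 6 8 5 2 4 12 11)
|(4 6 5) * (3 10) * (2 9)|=6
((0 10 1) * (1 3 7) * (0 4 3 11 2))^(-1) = (0 2 11 10)(1 7 3 4)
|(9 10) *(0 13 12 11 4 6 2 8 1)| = |(0 13 12 11 4 6 2 8 1)(9 10)| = 18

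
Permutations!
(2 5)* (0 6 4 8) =(0 6 4 8)(2 5) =[6, 1, 5, 3, 8, 2, 4, 7, 0]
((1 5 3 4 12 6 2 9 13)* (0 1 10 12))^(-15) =((0 1 5 3 4)(2 9 13 10 12 6))^(-15) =(2 10)(6 13)(9 12)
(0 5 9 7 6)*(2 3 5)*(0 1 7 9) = (9)(0 2 3 5)(1 7 6) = [2, 7, 3, 5, 4, 0, 1, 6, 8, 9]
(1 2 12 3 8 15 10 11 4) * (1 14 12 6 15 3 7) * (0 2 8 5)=(0 2 6 15 10 11 4 14 12 7 1 8 3 5)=[2, 8, 6, 5, 14, 0, 15, 1, 3, 9, 11, 4, 7, 13, 12, 10]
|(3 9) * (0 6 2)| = |(0 6 2)(3 9)| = 6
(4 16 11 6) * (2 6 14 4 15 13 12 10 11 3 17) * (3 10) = (2 6 15 13 12 3 17)(4 16 10 11 14) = [0, 1, 6, 17, 16, 5, 15, 7, 8, 9, 11, 14, 3, 12, 4, 13, 10, 2]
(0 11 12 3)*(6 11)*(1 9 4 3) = (0 6 11 12 1 9 4 3) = [6, 9, 2, 0, 3, 5, 11, 7, 8, 4, 10, 12, 1]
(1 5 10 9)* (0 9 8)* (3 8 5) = (0 9 1 3 8)(5 10) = [9, 3, 2, 8, 4, 10, 6, 7, 0, 1, 5]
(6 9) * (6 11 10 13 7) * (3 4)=(3 4)(6 9 11 10 13 7)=[0, 1, 2, 4, 3, 5, 9, 6, 8, 11, 13, 10, 12, 7]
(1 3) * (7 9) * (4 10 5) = (1 3)(4 10 5)(7 9) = [0, 3, 2, 1, 10, 4, 6, 9, 8, 7, 5]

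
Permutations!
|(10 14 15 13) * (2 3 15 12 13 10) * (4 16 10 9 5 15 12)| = |(2 3 12 13)(4 16 10 14)(5 15 9)| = 12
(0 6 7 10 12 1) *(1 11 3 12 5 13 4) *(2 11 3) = (0 6 7 10 5 13 4 1)(2 11)(3 12) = [6, 0, 11, 12, 1, 13, 7, 10, 8, 9, 5, 2, 3, 4]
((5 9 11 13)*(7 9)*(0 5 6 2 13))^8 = ((0 5 7 9 11)(2 13 6))^8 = (0 9 5 11 7)(2 6 13)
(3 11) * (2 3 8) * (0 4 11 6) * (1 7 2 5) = [4, 7, 3, 6, 11, 1, 0, 2, 5, 9, 10, 8] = (0 4 11 8 5 1 7 2 3 6)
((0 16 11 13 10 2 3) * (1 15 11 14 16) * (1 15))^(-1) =(0 3 2 10 13 11 15)(14 16)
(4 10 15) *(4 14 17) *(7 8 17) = (4 10 15 14 7 8 17) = [0, 1, 2, 3, 10, 5, 6, 8, 17, 9, 15, 11, 12, 13, 7, 14, 16, 4]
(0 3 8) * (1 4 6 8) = [3, 4, 2, 1, 6, 5, 8, 7, 0] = (0 3 1 4 6 8)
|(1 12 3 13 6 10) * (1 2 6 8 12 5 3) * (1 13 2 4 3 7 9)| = |(1 5 7 9)(2 6 10 4 3)(8 12 13)| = 60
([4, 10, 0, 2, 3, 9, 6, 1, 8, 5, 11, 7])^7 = [2, 7, 3, 4, 0, 9, 6, 11, 8, 5, 1, 10]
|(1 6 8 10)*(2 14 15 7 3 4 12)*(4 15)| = 12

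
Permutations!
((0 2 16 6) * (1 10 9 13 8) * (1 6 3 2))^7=(2 16 3)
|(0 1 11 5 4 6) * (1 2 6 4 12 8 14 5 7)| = |(0 2 6)(1 11 7)(5 12 8 14)| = 12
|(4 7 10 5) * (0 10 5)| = 6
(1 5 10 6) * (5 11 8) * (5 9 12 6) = (1 11 8 9 12 6)(5 10) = [0, 11, 2, 3, 4, 10, 1, 7, 9, 12, 5, 8, 6]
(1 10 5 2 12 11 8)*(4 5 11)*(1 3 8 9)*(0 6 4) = [6, 10, 12, 8, 5, 2, 4, 7, 3, 1, 11, 9, 0] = (0 6 4 5 2 12)(1 10 11 9)(3 8)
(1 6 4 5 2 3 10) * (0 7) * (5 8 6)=(0 7)(1 5 2 3 10)(4 8 6)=[7, 5, 3, 10, 8, 2, 4, 0, 6, 9, 1]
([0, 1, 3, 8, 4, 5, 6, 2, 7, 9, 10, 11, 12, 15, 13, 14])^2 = (2 8)(3 7)(13 14 15)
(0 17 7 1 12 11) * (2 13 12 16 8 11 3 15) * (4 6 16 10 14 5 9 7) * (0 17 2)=(0 2 13 12 3 15)(1 10 14 5 9 7)(4 6 16 8 11 17)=[2, 10, 13, 15, 6, 9, 16, 1, 11, 7, 14, 17, 3, 12, 5, 0, 8, 4]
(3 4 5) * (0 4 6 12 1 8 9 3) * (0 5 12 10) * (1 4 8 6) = (0 8 9 3 1 6 10)(4 12) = [8, 6, 2, 1, 12, 5, 10, 7, 9, 3, 0, 11, 4]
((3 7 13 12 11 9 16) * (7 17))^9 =(3 17 7 13 12 11 9 16)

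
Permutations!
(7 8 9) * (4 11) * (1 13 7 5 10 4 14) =(1 13 7 8 9 5 10 4 11 14) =[0, 13, 2, 3, 11, 10, 6, 8, 9, 5, 4, 14, 12, 7, 1]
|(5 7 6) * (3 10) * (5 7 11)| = 2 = |(3 10)(5 11)(6 7)|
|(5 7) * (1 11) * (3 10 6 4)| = 4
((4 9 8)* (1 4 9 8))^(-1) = (1 9 8 4)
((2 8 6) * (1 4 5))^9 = (8)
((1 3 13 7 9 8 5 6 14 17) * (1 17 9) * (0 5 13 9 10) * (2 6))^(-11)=((17)(0 5 2 6 14 10)(1 3 9 8 13 7))^(-11)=(17)(0 5 2 6 14 10)(1 3 9 8 13 7)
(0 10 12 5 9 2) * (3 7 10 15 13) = (0 15 13 3 7 10 12 5 9 2) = [15, 1, 0, 7, 4, 9, 6, 10, 8, 2, 12, 11, 5, 3, 14, 13]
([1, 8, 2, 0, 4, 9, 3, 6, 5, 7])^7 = (0 3 6 7 9 5 8 1)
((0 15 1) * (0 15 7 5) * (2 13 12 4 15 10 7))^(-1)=((0 2 13 12 4 15 1 10 7 5))^(-1)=(0 5 7 10 1 15 4 12 13 2)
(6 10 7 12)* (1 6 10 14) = (1 6 14)(7 12 10) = [0, 6, 2, 3, 4, 5, 14, 12, 8, 9, 7, 11, 10, 13, 1]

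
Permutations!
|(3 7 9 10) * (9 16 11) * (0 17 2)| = 6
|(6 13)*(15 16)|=|(6 13)(15 16)|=2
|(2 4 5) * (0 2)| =4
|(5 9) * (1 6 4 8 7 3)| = |(1 6 4 8 7 3)(5 9)| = 6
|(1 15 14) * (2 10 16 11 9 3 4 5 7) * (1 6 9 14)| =22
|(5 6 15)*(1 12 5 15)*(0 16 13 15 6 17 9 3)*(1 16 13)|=|(0 13 15 6 16 1 12 5 17 9 3)|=11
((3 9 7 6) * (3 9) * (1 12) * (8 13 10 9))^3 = ((1 12)(6 8 13 10 9 7))^3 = (1 12)(6 10)(7 13)(8 9)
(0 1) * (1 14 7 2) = (0 14 7 2 1) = [14, 0, 1, 3, 4, 5, 6, 2, 8, 9, 10, 11, 12, 13, 7]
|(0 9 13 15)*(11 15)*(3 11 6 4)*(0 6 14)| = |(0 9 13 14)(3 11 15 6 4)| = 20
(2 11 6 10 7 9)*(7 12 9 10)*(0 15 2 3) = (0 15 2 11 6 7 10 12 9 3) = [15, 1, 11, 0, 4, 5, 7, 10, 8, 3, 12, 6, 9, 13, 14, 2]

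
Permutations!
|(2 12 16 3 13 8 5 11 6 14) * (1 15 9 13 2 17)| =20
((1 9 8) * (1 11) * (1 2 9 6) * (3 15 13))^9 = (15)(1 6)(2 9 8 11)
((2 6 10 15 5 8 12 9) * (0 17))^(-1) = ((0 17)(2 6 10 15 5 8 12 9))^(-1) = (0 17)(2 9 12 8 5 15 10 6)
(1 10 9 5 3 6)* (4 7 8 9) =[0, 10, 2, 6, 7, 3, 1, 8, 9, 5, 4] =(1 10 4 7 8 9 5 3 6)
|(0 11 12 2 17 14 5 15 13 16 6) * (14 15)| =18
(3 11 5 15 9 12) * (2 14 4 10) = (2 14 4 10)(3 11 5 15 9 12) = [0, 1, 14, 11, 10, 15, 6, 7, 8, 12, 2, 5, 3, 13, 4, 9]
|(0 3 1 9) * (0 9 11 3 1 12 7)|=|(0 1 11 3 12 7)|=6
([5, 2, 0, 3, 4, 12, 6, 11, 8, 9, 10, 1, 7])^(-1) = [2, 11, 1, 3, 4, 0, 6, 12, 8, 9, 10, 7, 5]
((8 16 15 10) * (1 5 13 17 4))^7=((1 5 13 17 4)(8 16 15 10))^7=(1 13 4 5 17)(8 10 15 16)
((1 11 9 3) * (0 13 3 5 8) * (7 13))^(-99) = (13)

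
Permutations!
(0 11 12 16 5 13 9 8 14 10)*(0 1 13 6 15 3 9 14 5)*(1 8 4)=[11, 13, 2, 9, 1, 6, 15, 7, 5, 4, 8, 12, 16, 14, 10, 3, 0]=(0 11 12 16)(1 13 14 10 8 5 6 15 3 9 4)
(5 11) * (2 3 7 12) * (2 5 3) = (3 7 12 5 11) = [0, 1, 2, 7, 4, 11, 6, 12, 8, 9, 10, 3, 5]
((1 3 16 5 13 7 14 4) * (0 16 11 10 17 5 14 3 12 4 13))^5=(0 3)(1 4 12)(5 7)(10 14)(11 16)(13 17)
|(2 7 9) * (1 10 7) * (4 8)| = 10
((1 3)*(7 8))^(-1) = (1 3)(7 8)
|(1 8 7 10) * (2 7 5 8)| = 4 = |(1 2 7 10)(5 8)|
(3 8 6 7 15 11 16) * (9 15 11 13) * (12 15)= (3 8 6 7 11 16)(9 12 15 13)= [0, 1, 2, 8, 4, 5, 7, 11, 6, 12, 10, 16, 15, 9, 14, 13, 3]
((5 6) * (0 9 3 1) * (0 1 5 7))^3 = ((0 9 3 5 6 7))^3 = (0 5)(3 7)(6 9)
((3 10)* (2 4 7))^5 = ((2 4 7)(3 10))^5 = (2 7 4)(3 10)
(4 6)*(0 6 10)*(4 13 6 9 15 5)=[9, 1, 2, 3, 10, 4, 13, 7, 8, 15, 0, 11, 12, 6, 14, 5]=(0 9 15 5 4 10)(6 13)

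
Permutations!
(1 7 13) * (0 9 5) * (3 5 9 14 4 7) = (0 14 4 7 13 1 3 5) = [14, 3, 2, 5, 7, 0, 6, 13, 8, 9, 10, 11, 12, 1, 4]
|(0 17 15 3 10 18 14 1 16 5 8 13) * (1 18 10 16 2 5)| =|(0 17 15 3 16 1 2 5 8 13)(14 18)| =10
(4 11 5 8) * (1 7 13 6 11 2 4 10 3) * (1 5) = (1 7 13 6 11)(2 4)(3 5 8 10) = [0, 7, 4, 5, 2, 8, 11, 13, 10, 9, 3, 1, 12, 6]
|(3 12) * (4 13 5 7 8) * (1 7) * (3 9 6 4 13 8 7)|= |(1 3 12 9 6 4 8 13 5)|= 9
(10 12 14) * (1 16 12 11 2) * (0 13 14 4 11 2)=(0 13 14 10 2 1 16 12 4 11)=[13, 16, 1, 3, 11, 5, 6, 7, 8, 9, 2, 0, 4, 14, 10, 15, 12]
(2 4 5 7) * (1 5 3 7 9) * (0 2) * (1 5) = (0 2 4 3 7)(5 9) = [2, 1, 4, 7, 3, 9, 6, 0, 8, 5]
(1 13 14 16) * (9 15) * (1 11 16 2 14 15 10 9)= (1 13 15)(2 14)(9 10)(11 16)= [0, 13, 14, 3, 4, 5, 6, 7, 8, 10, 9, 16, 12, 15, 2, 1, 11]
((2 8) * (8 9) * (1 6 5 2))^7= ((1 6 5 2 9 8))^7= (1 6 5 2 9 8)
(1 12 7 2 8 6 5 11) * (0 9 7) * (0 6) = (0 9 7 2 8)(1 12 6 5 11) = [9, 12, 8, 3, 4, 11, 5, 2, 0, 7, 10, 1, 6]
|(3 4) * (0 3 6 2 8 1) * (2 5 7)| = 9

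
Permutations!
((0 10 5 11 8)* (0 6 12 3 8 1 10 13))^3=((0 13)(1 10 5 11)(3 8 6 12))^3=(0 13)(1 11 5 10)(3 12 6 8)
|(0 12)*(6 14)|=|(0 12)(6 14)|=2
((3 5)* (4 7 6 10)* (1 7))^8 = (1 10 7 4 6)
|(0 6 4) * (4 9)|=4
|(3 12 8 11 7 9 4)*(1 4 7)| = |(1 4 3 12 8 11)(7 9)| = 6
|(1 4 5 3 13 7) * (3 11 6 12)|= 9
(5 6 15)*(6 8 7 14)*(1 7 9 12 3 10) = (1 7 14 6 15 5 8 9 12 3 10) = [0, 7, 2, 10, 4, 8, 15, 14, 9, 12, 1, 11, 3, 13, 6, 5]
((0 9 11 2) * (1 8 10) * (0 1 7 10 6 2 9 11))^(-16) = ((0 11 9)(1 8 6 2)(7 10))^(-16) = (0 9 11)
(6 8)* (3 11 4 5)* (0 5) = [5, 1, 2, 11, 0, 3, 8, 7, 6, 9, 10, 4] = (0 5 3 11 4)(6 8)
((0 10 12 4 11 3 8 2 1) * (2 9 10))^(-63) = ((0 2 1)(3 8 9 10 12 4 11))^(-63) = (12)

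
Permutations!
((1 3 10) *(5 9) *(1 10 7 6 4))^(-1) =((10)(1 3 7 6 4)(5 9))^(-1) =(10)(1 4 6 7 3)(5 9)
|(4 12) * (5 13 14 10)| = 4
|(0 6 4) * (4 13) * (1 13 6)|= |(0 1 13 4)|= 4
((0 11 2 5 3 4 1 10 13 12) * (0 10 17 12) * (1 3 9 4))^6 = (0 3)(1 11)(2 17)(4 13)(5 12)(9 10)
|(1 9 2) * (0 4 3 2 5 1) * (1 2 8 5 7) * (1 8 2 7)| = 12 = |(0 4 3 2)(1 9)(5 7 8)|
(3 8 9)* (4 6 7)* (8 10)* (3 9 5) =[0, 1, 2, 10, 6, 3, 7, 4, 5, 9, 8] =(3 10 8 5)(4 6 7)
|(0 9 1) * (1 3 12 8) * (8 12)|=5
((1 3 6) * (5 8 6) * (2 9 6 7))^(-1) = (1 6 9 2 7 8 5 3)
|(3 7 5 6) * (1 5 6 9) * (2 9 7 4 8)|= 9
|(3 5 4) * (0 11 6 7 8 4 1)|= 9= |(0 11 6 7 8 4 3 5 1)|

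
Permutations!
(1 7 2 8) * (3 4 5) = (1 7 2 8)(3 4 5) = [0, 7, 8, 4, 5, 3, 6, 2, 1]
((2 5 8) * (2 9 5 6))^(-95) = ((2 6)(5 8 9))^(-95) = (2 6)(5 8 9)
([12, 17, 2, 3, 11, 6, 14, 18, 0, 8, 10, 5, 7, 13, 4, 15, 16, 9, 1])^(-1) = [8, 18, 2, 3, 14, 11, 5, 12, 9, 17, 10, 4, 0, 13, 6, 15, 16, 1, 7]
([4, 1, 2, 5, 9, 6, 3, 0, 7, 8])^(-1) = [7, 1, 2, 6, 0, 3, 5, 8, 9, 4]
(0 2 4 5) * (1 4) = (0 2 1 4 5) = [2, 4, 1, 3, 5, 0]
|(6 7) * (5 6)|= 3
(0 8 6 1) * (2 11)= (0 8 6 1)(2 11)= [8, 0, 11, 3, 4, 5, 1, 7, 6, 9, 10, 2]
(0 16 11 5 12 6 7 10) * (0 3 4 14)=[16, 1, 2, 4, 14, 12, 7, 10, 8, 9, 3, 5, 6, 13, 0, 15, 11]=(0 16 11 5 12 6 7 10 3 4 14)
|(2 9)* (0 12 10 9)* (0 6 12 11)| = 10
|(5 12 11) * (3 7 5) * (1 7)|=6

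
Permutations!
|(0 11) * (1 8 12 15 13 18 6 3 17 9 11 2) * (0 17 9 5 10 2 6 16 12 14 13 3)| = 30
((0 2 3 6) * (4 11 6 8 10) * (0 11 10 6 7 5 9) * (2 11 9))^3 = ((0 11 7 5 2 3 8 6 9)(4 10))^3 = (0 5 8)(2 6 11)(3 9 7)(4 10)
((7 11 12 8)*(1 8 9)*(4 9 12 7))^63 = (12)(1 9 4 8)(7 11)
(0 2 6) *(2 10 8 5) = (0 10 8 5 2 6) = [10, 1, 6, 3, 4, 2, 0, 7, 5, 9, 8]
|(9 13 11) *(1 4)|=|(1 4)(9 13 11)|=6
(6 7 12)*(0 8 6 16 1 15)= (0 8 6 7 12 16 1 15)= [8, 15, 2, 3, 4, 5, 7, 12, 6, 9, 10, 11, 16, 13, 14, 0, 1]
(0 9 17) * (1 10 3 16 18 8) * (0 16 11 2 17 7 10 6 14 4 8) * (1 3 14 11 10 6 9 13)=(0 13 1 9 7 6 11 2 17 16 18)(3 10 14 4 8)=[13, 9, 17, 10, 8, 5, 11, 6, 3, 7, 14, 2, 12, 1, 4, 15, 18, 16, 0]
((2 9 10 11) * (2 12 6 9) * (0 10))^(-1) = ((0 10 11 12 6 9))^(-1) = (0 9 6 12 11 10)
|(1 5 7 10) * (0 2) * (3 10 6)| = |(0 2)(1 5 7 6 3 10)| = 6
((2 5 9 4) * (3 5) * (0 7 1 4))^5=(0 3 1 9 2 7 5 4)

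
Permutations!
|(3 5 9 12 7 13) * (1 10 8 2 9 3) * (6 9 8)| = |(1 10 6 9 12 7 13)(2 8)(3 5)| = 14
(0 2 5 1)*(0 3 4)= (0 2 5 1 3 4)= [2, 3, 5, 4, 0, 1]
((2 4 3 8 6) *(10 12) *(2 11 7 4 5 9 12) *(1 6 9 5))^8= (1 12 3 11 2 9 4 6 10 8 7)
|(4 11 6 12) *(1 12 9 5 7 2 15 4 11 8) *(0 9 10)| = |(0 9 5 7 2 15 4 8 1 12 11 6 10)| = 13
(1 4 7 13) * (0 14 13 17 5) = (0 14 13 1 4 7 17 5) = [14, 4, 2, 3, 7, 0, 6, 17, 8, 9, 10, 11, 12, 1, 13, 15, 16, 5]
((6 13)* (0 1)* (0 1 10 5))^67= (0 10 5)(6 13)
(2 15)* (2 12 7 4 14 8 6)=(2 15 12 7 4 14 8 6)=[0, 1, 15, 3, 14, 5, 2, 4, 6, 9, 10, 11, 7, 13, 8, 12]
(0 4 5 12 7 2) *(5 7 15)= (0 4 7 2)(5 12 15)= [4, 1, 0, 3, 7, 12, 6, 2, 8, 9, 10, 11, 15, 13, 14, 5]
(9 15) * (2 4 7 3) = (2 4 7 3)(9 15) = [0, 1, 4, 2, 7, 5, 6, 3, 8, 15, 10, 11, 12, 13, 14, 9]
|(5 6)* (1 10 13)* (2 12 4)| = |(1 10 13)(2 12 4)(5 6)| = 6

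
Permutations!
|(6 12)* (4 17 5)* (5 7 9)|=10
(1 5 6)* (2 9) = (1 5 6)(2 9) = [0, 5, 9, 3, 4, 6, 1, 7, 8, 2]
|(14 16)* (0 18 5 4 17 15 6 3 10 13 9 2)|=12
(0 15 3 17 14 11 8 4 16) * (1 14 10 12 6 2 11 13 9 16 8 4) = (0 15 3 17 10 12 6 2 11 4 8 1 14 13 9 16) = [15, 14, 11, 17, 8, 5, 2, 7, 1, 16, 12, 4, 6, 9, 13, 3, 0, 10]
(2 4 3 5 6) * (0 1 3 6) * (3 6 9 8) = (0 1 6 2 4 9 8 3 5) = [1, 6, 4, 5, 9, 0, 2, 7, 3, 8]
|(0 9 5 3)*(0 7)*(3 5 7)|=|(0 9 7)|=3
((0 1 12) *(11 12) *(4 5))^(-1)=(0 12 11 1)(4 5)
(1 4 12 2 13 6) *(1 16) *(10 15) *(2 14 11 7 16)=(1 4 12 14 11 7 16)(2 13 6)(10 15)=[0, 4, 13, 3, 12, 5, 2, 16, 8, 9, 15, 7, 14, 6, 11, 10, 1]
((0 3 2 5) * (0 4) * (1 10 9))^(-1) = (0 4 5 2 3)(1 9 10)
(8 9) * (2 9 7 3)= (2 9 8 7 3)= [0, 1, 9, 2, 4, 5, 6, 3, 7, 8]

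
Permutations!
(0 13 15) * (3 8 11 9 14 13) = (0 3 8 11 9 14 13 15) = [3, 1, 2, 8, 4, 5, 6, 7, 11, 14, 10, 9, 12, 15, 13, 0]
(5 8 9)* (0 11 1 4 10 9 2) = (0 11 1 4 10 9 5 8 2) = [11, 4, 0, 3, 10, 8, 6, 7, 2, 5, 9, 1]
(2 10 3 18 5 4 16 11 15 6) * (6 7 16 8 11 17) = [0, 1, 10, 18, 8, 4, 2, 16, 11, 9, 3, 15, 12, 13, 14, 7, 17, 6, 5] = (2 10 3 18 5 4 8 11 15 7 16 17 6)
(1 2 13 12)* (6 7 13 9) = (1 2 9 6 7 13 12) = [0, 2, 9, 3, 4, 5, 7, 13, 8, 6, 10, 11, 1, 12]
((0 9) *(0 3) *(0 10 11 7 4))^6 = (0 4 7 11 10 3 9)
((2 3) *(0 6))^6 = (6)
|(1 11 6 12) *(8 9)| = 4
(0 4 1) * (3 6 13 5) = (0 4 1)(3 6 13 5) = [4, 0, 2, 6, 1, 3, 13, 7, 8, 9, 10, 11, 12, 5]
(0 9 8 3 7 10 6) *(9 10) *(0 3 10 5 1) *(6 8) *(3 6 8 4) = (0 5 1)(3 7 9 8 10 4) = [5, 0, 2, 7, 3, 1, 6, 9, 10, 8, 4]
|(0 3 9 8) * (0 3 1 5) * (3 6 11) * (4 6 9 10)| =|(0 1 5)(3 10 4 6 11)(8 9)| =30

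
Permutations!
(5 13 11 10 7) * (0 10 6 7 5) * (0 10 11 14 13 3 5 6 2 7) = [11, 1, 7, 5, 4, 3, 0, 10, 8, 9, 6, 2, 12, 14, 13] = (0 11 2 7 10 6)(3 5)(13 14)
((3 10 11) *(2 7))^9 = ((2 7)(3 10 11))^9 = (11)(2 7)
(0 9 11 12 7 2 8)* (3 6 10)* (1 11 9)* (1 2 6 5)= (0 2 8)(1 11 12 7 6 10 3 5)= [2, 11, 8, 5, 4, 1, 10, 6, 0, 9, 3, 12, 7]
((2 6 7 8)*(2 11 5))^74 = ((2 6 7 8 11 5))^74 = (2 7 11)(5 6 8)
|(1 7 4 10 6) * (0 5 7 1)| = 6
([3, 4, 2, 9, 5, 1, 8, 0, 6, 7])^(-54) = [9, 1, 2, 7, 4, 5, 6, 3, 8, 0]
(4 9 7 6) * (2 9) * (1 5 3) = (1 5 3)(2 9 7 6 4) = [0, 5, 9, 1, 2, 3, 4, 6, 8, 7]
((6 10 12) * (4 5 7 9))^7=((4 5 7 9)(6 10 12))^7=(4 9 7 5)(6 10 12)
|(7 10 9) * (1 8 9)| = |(1 8 9 7 10)| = 5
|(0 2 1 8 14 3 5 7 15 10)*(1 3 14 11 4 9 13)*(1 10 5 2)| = 24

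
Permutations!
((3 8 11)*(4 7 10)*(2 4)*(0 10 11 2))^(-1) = (0 10)(2 8 3 11 7 4)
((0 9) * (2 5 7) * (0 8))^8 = ((0 9 8)(2 5 7))^8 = (0 8 9)(2 7 5)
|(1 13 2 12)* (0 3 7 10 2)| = 8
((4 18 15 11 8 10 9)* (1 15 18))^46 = ((18)(1 15 11 8 10 9 4))^46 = (18)(1 10 15 9 11 4 8)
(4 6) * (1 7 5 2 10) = (1 7 5 2 10)(4 6) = [0, 7, 10, 3, 6, 2, 4, 5, 8, 9, 1]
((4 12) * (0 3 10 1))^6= (12)(0 10)(1 3)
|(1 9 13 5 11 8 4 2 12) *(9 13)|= |(1 13 5 11 8 4 2 12)|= 8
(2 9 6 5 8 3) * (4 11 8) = (2 9 6 5 4 11 8 3) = [0, 1, 9, 2, 11, 4, 5, 7, 3, 6, 10, 8]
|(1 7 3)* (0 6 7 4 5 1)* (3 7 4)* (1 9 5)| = |(0 6 4 1 3)(5 9)| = 10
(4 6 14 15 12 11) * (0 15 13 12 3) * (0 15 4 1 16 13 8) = [4, 16, 2, 15, 6, 5, 14, 7, 0, 9, 10, 1, 11, 12, 8, 3, 13] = (0 4 6 14 8)(1 16 13 12 11)(3 15)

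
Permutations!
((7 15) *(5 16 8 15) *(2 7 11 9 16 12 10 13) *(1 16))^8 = ((1 16 8 15 11 9)(2 7 5 12 10 13))^8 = (1 8 11)(2 5 10)(7 12 13)(9 16 15)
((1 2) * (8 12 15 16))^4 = (16)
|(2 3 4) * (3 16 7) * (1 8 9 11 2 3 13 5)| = |(1 8 9 11 2 16 7 13 5)(3 4)| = 18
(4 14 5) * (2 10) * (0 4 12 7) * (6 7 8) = (0 4 14 5 12 8 6 7)(2 10) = [4, 1, 10, 3, 14, 12, 7, 0, 6, 9, 2, 11, 8, 13, 5]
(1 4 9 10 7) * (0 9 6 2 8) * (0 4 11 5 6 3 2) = (0 9 10 7 1 11 5 6)(2 8 4 3) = [9, 11, 8, 2, 3, 6, 0, 1, 4, 10, 7, 5]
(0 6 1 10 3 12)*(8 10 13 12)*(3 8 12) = (0 6 1 13 3 12)(8 10) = [6, 13, 2, 12, 4, 5, 1, 7, 10, 9, 8, 11, 0, 3]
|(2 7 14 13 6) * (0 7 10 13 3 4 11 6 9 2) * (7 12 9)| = |(0 12 9 2 10 13 7 14 3 4 11 6)| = 12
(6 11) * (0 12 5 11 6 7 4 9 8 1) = (0 12 5 11 7 4 9 8 1) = [12, 0, 2, 3, 9, 11, 6, 4, 1, 8, 10, 7, 5]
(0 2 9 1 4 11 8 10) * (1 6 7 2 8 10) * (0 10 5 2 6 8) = (1 4 11 5 2 9 8)(6 7) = [0, 4, 9, 3, 11, 2, 7, 6, 1, 8, 10, 5]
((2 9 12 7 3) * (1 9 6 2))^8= (1 7 9 3 12)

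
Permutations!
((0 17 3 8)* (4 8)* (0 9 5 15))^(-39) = (0 17 3 4 8 9 5 15)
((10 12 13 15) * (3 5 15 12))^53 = (3 5 15 10)(12 13)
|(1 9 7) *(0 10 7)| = |(0 10 7 1 9)| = 5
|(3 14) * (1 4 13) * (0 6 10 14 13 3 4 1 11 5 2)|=10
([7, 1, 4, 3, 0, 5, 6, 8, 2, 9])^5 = (9)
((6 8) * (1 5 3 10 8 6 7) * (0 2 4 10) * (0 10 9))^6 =((0 2 4 9)(1 5 3 10 8 7))^6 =(10)(0 4)(2 9)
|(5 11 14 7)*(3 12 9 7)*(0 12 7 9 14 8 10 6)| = 10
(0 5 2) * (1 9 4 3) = (0 5 2)(1 9 4 3) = [5, 9, 0, 1, 3, 2, 6, 7, 8, 4]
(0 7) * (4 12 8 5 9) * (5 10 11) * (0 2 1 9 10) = (0 7 2 1 9 4 12 8)(5 10 11) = [7, 9, 1, 3, 12, 10, 6, 2, 0, 4, 11, 5, 8]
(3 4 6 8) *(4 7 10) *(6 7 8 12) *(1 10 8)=[0, 10, 2, 1, 7, 5, 12, 8, 3, 9, 4, 11, 6]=(1 10 4 7 8 3)(6 12)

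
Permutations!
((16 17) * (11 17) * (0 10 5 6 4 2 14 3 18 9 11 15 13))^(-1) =((0 10 5 6 4 2 14 3 18 9 11 17 16 15 13))^(-1) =(0 13 15 16 17 11 9 18 3 14 2 4 6 5 10)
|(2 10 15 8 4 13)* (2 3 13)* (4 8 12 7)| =6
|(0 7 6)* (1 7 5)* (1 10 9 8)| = |(0 5 10 9 8 1 7 6)| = 8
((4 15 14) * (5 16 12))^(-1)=((4 15 14)(5 16 12))^(-1)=(4 14 15)(5 12 16)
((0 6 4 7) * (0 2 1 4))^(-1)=((0 6)(1 4 7 2))^(-1)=(0 6)(1 2 7 4)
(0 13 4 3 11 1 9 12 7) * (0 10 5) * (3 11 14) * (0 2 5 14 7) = (0 13 4 11 1 9 12)(2 5)(3 7 10 14) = [13, 9, 5, 7, 11, 2, 6, 10, 8, 12, 14, 1, 0, 4, 3]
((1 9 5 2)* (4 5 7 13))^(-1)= (1 2 5 4 13 7 9)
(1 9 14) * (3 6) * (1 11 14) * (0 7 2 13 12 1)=(0 7 2 13 12 1 9)(3 6)(11 14)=[7, 9, 13, 6, 4, 5, 3, 2, 8, 0, 10, 14, 1, 12, 11]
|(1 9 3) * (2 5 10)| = 3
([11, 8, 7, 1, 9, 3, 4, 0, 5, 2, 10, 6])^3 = (0 4 7 6 2 11 9)(1 3 5 8)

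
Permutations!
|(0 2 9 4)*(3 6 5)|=12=|(0 2 9 4)(3 6 5)|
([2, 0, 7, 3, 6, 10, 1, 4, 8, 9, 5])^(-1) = [1, 6, 0, 3, 7, 10, 4, 2, 8, 9, 5]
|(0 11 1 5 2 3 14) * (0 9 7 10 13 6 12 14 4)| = |(0 11 1 5 2 3 4)(6 12 14 9 7 10 13)| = 7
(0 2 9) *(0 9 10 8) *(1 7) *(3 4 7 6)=(0 2 10 8)(1 6 3 4 7)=[2, 6, 10, 4, 7, 5, 3, 1, 0, 9, 8]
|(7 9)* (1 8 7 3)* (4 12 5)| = 15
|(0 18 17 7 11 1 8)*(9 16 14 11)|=|(0 18 17 7 9 16 14 11 1 8)|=10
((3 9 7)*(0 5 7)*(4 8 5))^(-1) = (0 9 3 7 5 8 4)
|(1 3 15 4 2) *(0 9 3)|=|(0 9 3 15 4 2 1)|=7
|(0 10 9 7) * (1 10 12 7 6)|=12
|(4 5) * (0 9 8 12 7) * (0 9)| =|(4 5)(7 9 8 12)| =4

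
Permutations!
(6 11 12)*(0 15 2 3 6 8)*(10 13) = (0 15 2 3 6 11 12 8)(10 13) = [15, 1, 3, 6, 4, 5, 11, 7, 0, 9, 13, 12, 8, 10, 14, 2]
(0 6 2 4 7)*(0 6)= (2 4 7 6)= [0, 1, 4, 3, 7, 5, 2, 6]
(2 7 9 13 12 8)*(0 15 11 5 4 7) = (0 15 11 5 4 7 9 13 12 8 2) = [15, 1, 0, 3, 7, 4, 6, 9, 2, 13, 10, 5, 8, 12, 14, 11]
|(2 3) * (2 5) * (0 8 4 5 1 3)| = 10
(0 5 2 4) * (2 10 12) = (0 5 10 12 2 4) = [5, 1, 4, 3, 0, 10, 6, 7, 8, 9, 12, 11, 2]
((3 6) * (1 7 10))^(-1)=((1 7 10)(3 6))^(-1)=(1 10 7)(3 6)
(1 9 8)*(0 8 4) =(0 8 1 9 4) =[8, 9, 2, 3, 0, 5, 6, 7, 1, 4]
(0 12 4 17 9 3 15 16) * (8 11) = (0 12 4 17 9 3 15 16)(8 11) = [12, 1, 2, 15, 17, 5, 6, 7, 11, 3, 10, 8, 4, 13, 14, 16, 0, 9]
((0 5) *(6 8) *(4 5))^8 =(8)(0 5 4) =((0 4 5)(6 8))^8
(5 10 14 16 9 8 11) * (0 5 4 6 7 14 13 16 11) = (0 5 10 13 16 9 8)(4 6 7 14 11) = [5, 1, 2, 3, 6, 10, 7, 14, 0, 8, 13, 4, 12, 16, 11, 15, 9]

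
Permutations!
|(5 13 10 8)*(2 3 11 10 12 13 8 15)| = |(2 3 11 10 15)(5 8)(12 13)| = 10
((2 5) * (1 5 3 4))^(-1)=((1 5 2 3 4))^(-1)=(1 4 3 2 5)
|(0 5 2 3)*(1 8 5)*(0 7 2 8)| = 6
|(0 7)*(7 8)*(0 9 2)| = 5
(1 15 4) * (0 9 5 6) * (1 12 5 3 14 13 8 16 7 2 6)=(0 9 3 14 13 8 16 7 2 6)(1 15 4 12 5)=[9, 15, 6, 14, 12, 1, 0, 2, 16, 3, 10, 11, 5, 8, 13, 4, 7]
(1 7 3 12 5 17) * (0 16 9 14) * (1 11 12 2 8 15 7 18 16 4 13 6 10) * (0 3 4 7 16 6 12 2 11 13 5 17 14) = (0 7 4 5 14 3 11 2 8 15 16 9)(1 18 6 10)(12 17 13) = [7, 18, 8, 11, 5, 14, 10, 4, 15, 0, 1, 2, 17, 12, 3, 16, 9, 13, 6]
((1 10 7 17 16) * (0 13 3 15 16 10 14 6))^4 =((0 13 3 15 16 1 14 6)(7 17 10))^4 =(0 16)(1 13)(3 14)(6 15)(7 17 10)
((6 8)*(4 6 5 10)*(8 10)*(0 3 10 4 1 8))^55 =((0 3 10 1 8 5)(4 6))^55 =(0 3 10 1 8 5)(4 6)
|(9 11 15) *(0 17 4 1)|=|(0 17 4 1)(9 11 15)|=12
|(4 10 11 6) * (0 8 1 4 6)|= |(0 8 1 4 10 11)|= 6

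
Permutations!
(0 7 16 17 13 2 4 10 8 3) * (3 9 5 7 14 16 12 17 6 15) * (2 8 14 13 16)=(0 13 8 9 5 7 12 17 16 6 15 3)(2 4 10 14)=[13, 1, 4, 0, 10, 7, 15, 12, 9, 5, 14, 11, 17, 8, 2, 3, 6, 16]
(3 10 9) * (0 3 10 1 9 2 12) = [3, 9, 12, 1, 4, 5, 6, 7, 8, 10, 2, 11, 0] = (0 3 1 9 10 2 12)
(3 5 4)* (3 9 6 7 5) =[0, 1, 2, 3, 9, 4, 7, 5, 8, 6] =(4 9 6 7 5)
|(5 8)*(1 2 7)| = 6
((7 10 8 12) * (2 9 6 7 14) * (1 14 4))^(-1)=((1 14 2 9 6 7 10 8 12 4))^(-1)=(1 4 12 8 10 7 6 9 2 14)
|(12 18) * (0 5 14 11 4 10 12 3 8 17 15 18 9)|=40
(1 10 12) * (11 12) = (1 10 11 12) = [0, 10, 2, 3, 4, 5, 6, 7, 8, 9, 11, 12, 1]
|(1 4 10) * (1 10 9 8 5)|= |(10)(1 4 9 8 5)|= 5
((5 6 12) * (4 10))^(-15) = ((4 10)(5 6 12))^(-15) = (12)(4 10)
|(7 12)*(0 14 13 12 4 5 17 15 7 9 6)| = |(0 14 13 12 9 6)(4 5 17 15 7)| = 30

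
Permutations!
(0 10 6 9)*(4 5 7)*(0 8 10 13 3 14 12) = [13, 1, 2, 14, 5, 7, 9, 4, 10, 8, 6, 11, 0, 3, 12] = (0 13 3 14 12)(4 5 7)(6 9 8 10)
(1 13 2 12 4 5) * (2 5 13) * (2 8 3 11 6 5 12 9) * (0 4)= (0 4 13 12)(1 8 3 11 6 5)(2 9)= [4, 8, 9, 11, 13, 1, 5, 7, 3, 2, 10, 6, 0, 12]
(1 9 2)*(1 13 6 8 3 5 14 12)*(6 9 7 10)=[0, 7, 13, 5, 4, 14, 8, 10, 3, 2, 6, 11, 1, 9, 12]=(1 7 10 6 8 3 5 14 12)(2 13 9)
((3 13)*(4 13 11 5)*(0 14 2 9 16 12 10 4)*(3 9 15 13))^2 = ((0 14 2 15 13 9 16 12 10 4 3 11 5))^2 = (0 2 13 16 10 3 5 14 15 9 12 4 11)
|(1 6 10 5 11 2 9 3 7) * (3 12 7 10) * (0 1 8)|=|(0 1 6 3 10 5 11 2 9 12 7 8)|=12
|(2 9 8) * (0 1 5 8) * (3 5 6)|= 8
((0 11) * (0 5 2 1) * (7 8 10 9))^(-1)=(0 1 2 5 11)(7 9 10 8)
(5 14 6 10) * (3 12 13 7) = (3 12 13 7)(5 14 6 10) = [0, 1, 2, 12, 4, 14, 10, 3, 8, 9, 5, 11, 13, 7, 6]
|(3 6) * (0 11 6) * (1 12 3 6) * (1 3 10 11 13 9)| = |(0 13 9 1 12 10 11 3)| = 8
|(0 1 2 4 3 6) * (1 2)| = 5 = |(0 2 4 3 6)|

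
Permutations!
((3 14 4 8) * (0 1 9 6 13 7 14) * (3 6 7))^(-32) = (0 13 8 14 9)(1 3 6 4 7)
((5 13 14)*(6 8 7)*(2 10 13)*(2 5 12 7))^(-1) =((2 10 13 14 12 7 6 8))^(-1) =(2 8 6 7 12 14 13 10)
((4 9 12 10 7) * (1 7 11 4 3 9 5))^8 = ((1 7 3 9 12 10 11 4 5))^8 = (1 5 4 11 10 12 9 3 7)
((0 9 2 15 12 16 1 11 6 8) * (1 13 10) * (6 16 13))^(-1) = ((0 9 2 15 12 13 10 1 11 16 6 8))^(-1) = (0 8 6 16 11 1 10 13 12 15 2 9)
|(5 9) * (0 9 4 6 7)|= 6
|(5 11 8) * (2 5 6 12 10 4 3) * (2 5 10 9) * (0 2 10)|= |(0 2)(3 5 11 8 6 12 9 10 4)|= 18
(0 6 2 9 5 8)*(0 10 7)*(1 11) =(0 6 2 9 5 8 10 7)(1 11) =[6, 11, 9, 3, 4, 8, 2, 0, 10, 5, 7, 1]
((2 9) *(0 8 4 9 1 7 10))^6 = ((0 8 4 9 2 1 7 10))^6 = (0 7 2 4)(1 9 8 10)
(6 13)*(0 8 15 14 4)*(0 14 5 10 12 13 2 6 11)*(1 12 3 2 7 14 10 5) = [8, 12, 6, 2, 10, 5, 7, 14, 15, 9, 3, 0, 13, 11, 4, 1] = (0 8 15 1 12 13 11)(2 6 7 14 4 10 3)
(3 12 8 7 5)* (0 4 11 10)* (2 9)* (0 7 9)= (0 4 11 10 7 5 3 12 8 9 2)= [4, 1, 0, 12, 11, 3, 6, 5, 9, 2, 7, 10, 8]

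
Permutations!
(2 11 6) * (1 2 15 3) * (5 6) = (1 2 11 5 6 15 3) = [0, 2, 11, 1, 4, 6, 15, 7, 8, 9, 10, 5, 12, 13, 14, 3]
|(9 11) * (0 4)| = 2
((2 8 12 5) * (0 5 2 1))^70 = ((0 5 1)(2 8 12))^70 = (0 5 1)(2 8 12)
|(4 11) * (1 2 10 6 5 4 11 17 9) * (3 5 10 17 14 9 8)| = 18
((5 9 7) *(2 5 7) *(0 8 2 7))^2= ((0 8 2 5 9 7))^2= (0 2 9)(5 7 8)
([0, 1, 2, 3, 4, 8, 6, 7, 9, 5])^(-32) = (5 8 9)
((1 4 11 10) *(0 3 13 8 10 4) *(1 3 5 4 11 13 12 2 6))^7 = (0 12 13 1 3 4 6 10 5 2 8)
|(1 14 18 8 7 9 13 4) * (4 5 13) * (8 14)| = |(1 8 7 9 4)(5 13)(14 18)| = 10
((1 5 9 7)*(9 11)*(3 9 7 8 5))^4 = ((1 3 9 8 5 11 7))^4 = (1 5 3 11 9 7 8)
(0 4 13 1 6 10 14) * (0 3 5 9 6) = (0 4 13 1)(3 5 9 6 10 14) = [4, 0, 2, 5, 13, 9, 10, 7, 8, 6, 14, 11, 12, 1, 3]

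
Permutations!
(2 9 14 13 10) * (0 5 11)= (0 5 11)(2 9 14 13 10)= [5, 1, 9, 3, 4, 11, 6, 7, 8, 14, 2, 0, 12, 10, 13]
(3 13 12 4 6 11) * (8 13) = (3 8 13 12 4 6 11) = [0, 1, 2, 8, 6, 5, 11, 7, 13, 9, 10, 3, 4, 12]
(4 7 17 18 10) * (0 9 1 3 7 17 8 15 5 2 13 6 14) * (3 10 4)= (0 9 1 10 3 7 8 15 5 2 13 6 14)(4 17 18)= [9, 10, 13, 7, 17, 2, 14, 8, 15, 1, 3, 11, 12, 6, 0, 5, 16, 18, 4]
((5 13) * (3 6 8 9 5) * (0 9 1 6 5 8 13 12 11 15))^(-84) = (0 6 12 9 13 11 8 3 15 1 5)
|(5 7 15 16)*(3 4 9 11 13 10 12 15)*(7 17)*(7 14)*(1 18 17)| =15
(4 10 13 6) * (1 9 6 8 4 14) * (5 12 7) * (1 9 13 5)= [0, 13, 2, 3, 10, 12, 14, 1, 4, 6, 5, 11, 7, 8, 9]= (1 13 8 4 10 5 12 7)(6 14 9)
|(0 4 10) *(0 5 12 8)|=6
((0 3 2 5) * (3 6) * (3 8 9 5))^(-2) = (0 9 6 5 8)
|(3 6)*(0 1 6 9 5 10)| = 7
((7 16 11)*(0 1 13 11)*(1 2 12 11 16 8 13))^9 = ((0 2 12 11 7 8 13 16))^9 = (0 2 12 11 7 8 13 16)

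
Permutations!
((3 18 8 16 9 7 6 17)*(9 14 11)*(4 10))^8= ((3 18 8 16 14 11 9 7 6 17)(4 10))^8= (3 6 9 14 8)(7 11 16 18 17)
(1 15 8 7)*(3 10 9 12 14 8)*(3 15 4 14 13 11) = (15)(1 4 14 8 7)(3 10 9 12 13 11) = [0, 4, 2, 10, 14, 5, 6, 1, 7, 12, 9, 3, 13, 11, 8, 15]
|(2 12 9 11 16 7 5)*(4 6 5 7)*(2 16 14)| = 20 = |(2 12 9 11 14)(4 6 5 16)|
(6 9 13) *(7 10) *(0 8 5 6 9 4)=(0 8 5 6 4)(7 10)(9 13)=[8, 1, 2, 3, 0, 6, 4, 10, 5, 13, 7, 11, 12, 9]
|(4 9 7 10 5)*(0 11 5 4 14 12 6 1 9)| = |(0 11 5 14 12 6 1 9 7 10 4)| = 11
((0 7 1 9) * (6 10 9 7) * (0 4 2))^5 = ((0 6 10 9 4 2)(1 7))^5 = (0 2 4 9 10 6)(1 7)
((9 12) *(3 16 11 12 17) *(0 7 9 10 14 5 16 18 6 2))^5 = (0 18 9 2 3 7 6 17)(5 14 10 12 11 16)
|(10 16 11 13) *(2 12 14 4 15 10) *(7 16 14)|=|(2 12 7 16 11 13)(4 15 10 14)|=12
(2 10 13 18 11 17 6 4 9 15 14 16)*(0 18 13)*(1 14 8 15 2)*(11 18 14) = (18)(0 14 16 1 11 17 6 4 9 2 10)(8 15) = [14, 11, 10, 3, 9, 5, 4, 7, 15, 2, 0, 17, 12, 13, 16, 8, 1, 6, 18]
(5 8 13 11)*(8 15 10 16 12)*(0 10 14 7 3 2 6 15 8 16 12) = (0 10 12 16)(2 6 15 14 7 3)(5 8 13 11) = [10, 1, 6, 2, 4, 8, 15, 3, 13, 9, 12, 5, 16, 11, 7, 14, 0]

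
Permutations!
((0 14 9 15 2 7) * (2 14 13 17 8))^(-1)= (0 7 2 8 17 13)(9 14 15)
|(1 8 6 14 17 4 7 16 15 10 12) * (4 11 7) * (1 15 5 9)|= 30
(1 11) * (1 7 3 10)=(1 11 7 3 10)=[0, 11, 2, 10, 4, 5, 6, 3, 8, 9, 1, 7]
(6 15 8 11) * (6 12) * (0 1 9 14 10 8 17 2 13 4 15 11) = (0 1 9 14 10 8)(2 13 4 15 17)(6 11 12) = [1, 9, 13, 3, 15, 5, 11, 7, 0, 14, 8, 12, 6, 4, 10, 17, 16, 2]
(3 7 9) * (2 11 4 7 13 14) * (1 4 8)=(1 4 7 9 3 13 14 2 11 8)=[0, 4, 11, 13, 7, 5, 6, 9, 1, 3, 10, 8, 12, 14, 2]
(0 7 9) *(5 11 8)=(0 7 9)(5 11 8)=[7, 1, 2, 3, 4, 11, 6, 9, 5, 0, 10, 8]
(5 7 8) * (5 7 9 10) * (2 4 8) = (2 4 8 7)(5 9 10) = [0, 1, 4, 3, 8, 9, 6, 2, 7, 10, 5]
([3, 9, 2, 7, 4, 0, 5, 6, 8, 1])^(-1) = (0 5 6 7 3)(1 9)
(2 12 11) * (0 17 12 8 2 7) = (0 17 12 11 7)(2 8) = [17, 1, 8, 3, 4, 5, 6, 0, 2, 9, 10, 7, 11, 13, 14, 15, 16, 12]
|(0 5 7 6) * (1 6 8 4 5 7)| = |(0 7 8 4 5 1 6)| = 7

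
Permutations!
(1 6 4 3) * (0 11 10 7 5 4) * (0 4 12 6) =(0 11 10 7 5 12 6 4 3 1) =[11, 0, 2, 1, 3, 12, 4, 5, 8, 9, 7, 10, 6]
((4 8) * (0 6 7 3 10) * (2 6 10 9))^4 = (10)(2 9 3 7 6)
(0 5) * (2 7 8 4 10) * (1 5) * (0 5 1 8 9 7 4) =(0 8)(2 4 10)(7 9) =[8, 1, 4, 3, 10, 5, 6, 9, 0, 7, 2]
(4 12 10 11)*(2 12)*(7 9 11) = [0, 1, 12, 3, 2, 5, 6, 9, 8, 11, 7, 4, 10] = (2 12 10 7 9 11 4)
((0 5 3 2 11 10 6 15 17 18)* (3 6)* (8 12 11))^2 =((0 5 6 15 17 18)(2 8 12 11 10 3))^2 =(0 6 17)(2 12 10)(3 8 11)(5 15 18)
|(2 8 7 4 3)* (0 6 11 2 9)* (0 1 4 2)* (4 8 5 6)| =11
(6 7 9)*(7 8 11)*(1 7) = [0, 7, 2, 3, 4, 5, 8, 9, 11, 6, 10, 1] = (1 7 9 6 8 11)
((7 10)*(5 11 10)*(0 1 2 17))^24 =((0 1 2 17)(5 11 10 7))^24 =(17)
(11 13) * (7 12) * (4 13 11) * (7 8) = (4 13)(7 12 8) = [0, 1, 2, 3, 13, 5, 6, 12, 7, 9, 10, 11, 8, 4]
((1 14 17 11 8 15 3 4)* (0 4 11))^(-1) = ((0 4 1 14 17)(3 11 8 15))^(-1) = (0 17 14 1 4)(3 15 8 11)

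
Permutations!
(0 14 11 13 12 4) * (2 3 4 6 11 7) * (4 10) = [14, 1, 3, 10, 0, 5, 11, 2, 8, 9, 4, 13, 6, 12, 7] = (0 14 7 2 3 10 4)(6 11 13 12)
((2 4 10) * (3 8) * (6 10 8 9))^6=((2 4 8 3 9 6 10))^6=(2 10 6 9 3 8 4)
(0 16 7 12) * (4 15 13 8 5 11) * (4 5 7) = (0 16 4 15 13 8 7 12)(5 11) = [16, 1, 2, 3, 15, 11, 6, 12, 7, 9, 10, 5, 0, 8, 14, 13, 4]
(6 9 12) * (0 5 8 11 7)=(0 5 8 11 7)(6 9 12)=[5, 1, 2, 3, 4, 8, 9, 0, 11, 12, 10, 7, 6]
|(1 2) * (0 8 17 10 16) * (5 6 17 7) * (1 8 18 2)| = |(0 18 2 8 7 5 6 17 10 16)| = 10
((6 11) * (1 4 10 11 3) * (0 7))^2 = ((0 7)(1 4 10 11 6 3))^2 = (1 10 6)(3 4 11)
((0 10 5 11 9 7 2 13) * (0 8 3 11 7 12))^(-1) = (0 12 9 11 3 8 13 2 7 5 10)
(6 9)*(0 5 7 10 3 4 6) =(0 5 7 10 3 4 6 9) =[5, 1, 2, 4, 6, 7, 9, 10, 8, 0, 3]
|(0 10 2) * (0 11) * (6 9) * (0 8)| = 10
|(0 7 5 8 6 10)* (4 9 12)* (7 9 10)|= 20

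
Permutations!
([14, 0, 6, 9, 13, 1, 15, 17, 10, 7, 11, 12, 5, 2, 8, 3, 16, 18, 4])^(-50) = [5, 12, 2, 3, 4, 11, 6, 7, 0, 9, 14, 8, 10, 13, 1, 15, 16, 17, 18]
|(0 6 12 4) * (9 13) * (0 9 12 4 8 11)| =8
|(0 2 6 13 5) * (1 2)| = 6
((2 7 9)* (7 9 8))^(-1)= (2 9)(7 8)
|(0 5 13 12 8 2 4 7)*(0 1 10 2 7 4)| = |(0 5 13 12 8 7 1 10 2)| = 9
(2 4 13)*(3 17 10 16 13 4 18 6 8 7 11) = [0, 1, 18, 17, 4, 5, 8, 11, 7, 9, 16, 3, 12, 2, 14, 15, 13, 10, 6] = (2 18 6 8 7 11 3 17 10 16 13)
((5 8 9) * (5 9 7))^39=((9)(5 8 7))^39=(9)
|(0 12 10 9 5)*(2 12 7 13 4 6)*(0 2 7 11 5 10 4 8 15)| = |(0 11 5 2 12 4 6 7 13 8 15)(9 10)| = 22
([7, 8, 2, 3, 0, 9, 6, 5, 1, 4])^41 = (0 7 5 9 4)(1 8)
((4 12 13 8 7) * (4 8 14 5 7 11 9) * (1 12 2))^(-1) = ((1 12 13 14 5 7 8 11 9 4 2))^(-1) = (1 2 4 9 11 8 7 5 14 13 12)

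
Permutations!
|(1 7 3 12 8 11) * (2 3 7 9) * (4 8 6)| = |(1 9 2 3 12 6 4 8 11)| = 9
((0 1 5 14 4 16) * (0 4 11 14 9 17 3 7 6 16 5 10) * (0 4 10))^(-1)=(0 1)(3 17 9 5 4 10 16 6 7)(11 14)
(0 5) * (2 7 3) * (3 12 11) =[5, 1, 7, 2, 4, 0, 6, 12, 8, 9, 10, 3, 11] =(0 5)(2 7 12 11 3)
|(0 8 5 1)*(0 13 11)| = |(0 8 5 1 13 11)| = 6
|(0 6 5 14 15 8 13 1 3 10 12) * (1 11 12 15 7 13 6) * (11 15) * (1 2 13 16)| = 15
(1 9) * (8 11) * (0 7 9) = (0 7 9 1)(8 11) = [7, 0, 2, 3, 4, 5, 6, 9, 11, 1, 10, 8]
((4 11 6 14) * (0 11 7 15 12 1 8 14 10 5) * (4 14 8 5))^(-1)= ((0 11 6 10 4 7 15 12 1 5))^(-1)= (0 5 1 12 15 7 4 10 6 11)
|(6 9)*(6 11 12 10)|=5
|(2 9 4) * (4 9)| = 2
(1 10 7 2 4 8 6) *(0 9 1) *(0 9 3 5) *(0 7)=(0 3 5 7 2 4 8 6 9 1 10)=[3, 10, 4, 5, 8, 7, 9, 2, 6, 1, 0]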